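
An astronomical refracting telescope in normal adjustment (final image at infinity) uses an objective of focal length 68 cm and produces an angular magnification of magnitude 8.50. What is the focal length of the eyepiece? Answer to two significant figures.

|M| = f_obj/f_eye, so f_eye = f_obj/|M| = 68/8.5 = 8.000 cm.

8.0 cm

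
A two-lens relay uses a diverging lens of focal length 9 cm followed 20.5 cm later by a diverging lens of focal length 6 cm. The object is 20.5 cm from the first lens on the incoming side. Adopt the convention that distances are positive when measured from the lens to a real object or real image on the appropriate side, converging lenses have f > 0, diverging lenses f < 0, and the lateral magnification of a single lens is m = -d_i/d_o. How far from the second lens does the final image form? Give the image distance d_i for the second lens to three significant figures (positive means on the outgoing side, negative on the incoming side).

First lens: d_i1 = 1/(1/(-9) - 1/20.5) = -6.254 cm.
The intermediate image is virtual, 6.254 cm to the left of lens 1, so d_o2 = L - d_i1 = 20.5 - (-6.254) = 26.754 cm.
Second lens: d_i2 = 1/(1/(-6) - 1/(26.754)) = -4.901 cm.

-4.90 cm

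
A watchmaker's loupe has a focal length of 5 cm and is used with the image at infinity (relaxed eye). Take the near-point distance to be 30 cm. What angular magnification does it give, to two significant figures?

M = D/f = 30/5 = 6.000.

6.0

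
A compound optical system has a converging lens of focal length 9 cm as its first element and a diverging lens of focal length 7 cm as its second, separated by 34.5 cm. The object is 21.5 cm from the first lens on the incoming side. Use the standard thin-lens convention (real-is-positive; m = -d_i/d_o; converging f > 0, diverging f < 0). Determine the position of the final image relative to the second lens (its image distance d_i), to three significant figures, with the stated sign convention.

First lens: d_i1 = 1/(1/9 - 1/21.5) = 15.480 cm.
That image sits 19.020 cm in front of the second lens, so d_o2 = 19.020 cm.
Second lens: d_i2 = 1/(1/(-7) - 1/(19.020)) = -5.117 cm.

-5.12 cm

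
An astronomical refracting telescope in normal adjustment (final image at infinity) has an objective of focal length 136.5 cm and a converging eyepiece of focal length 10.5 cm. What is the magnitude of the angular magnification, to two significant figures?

|M| = f_obj/|f_eye| = 136.5/10.5 = 13.000.

13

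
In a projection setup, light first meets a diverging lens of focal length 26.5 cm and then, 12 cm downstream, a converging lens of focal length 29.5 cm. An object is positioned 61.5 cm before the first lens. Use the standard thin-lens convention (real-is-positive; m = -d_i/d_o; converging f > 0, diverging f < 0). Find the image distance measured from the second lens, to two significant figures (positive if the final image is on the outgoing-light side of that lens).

880 cm

First lens: d_i1 = 1/(1/(-26.5) - 1/61.5) = -18.520 cm.
The intermediate image is virtual, 18.520 cm to the left of lens 1, so d_o2 = L - d_i1 = 12 - (-18.520) = 30.520 cm.
Second lens: d_i2 = 1/(1/29.5 - 1/(30.520)) = 882.781 cm.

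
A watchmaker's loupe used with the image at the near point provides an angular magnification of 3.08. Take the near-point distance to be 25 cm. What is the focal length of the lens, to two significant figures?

12 cm

For the image at the near point, M = 1 + D/f.
f = D/(M - 1) = 25/(3.08 - 1) = 12.019 cm.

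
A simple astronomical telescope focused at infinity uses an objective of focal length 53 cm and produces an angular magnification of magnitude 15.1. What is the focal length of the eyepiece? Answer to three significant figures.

|M| = f_obj/f_eye, so f_eye = f_obj/|M| = 53/15.1 = 3.510 cm.

3.51 cm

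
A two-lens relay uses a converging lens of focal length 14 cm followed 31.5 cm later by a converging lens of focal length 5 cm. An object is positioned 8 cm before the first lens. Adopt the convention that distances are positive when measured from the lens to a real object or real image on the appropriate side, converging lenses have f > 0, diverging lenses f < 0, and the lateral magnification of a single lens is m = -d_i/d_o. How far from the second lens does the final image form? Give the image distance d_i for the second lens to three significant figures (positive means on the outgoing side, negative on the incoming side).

Lens 1: 1/d_i1 = 1/f_1 - 1/d_o1 = 1/14 - 1/8 = -0.05357 cm^-1, so d_i1 = -18.667 cm.
With d_i1 < 0 the first image is virtual and lies on the object side; the object distance for lens 2 is d_o2 = 31.5 - (-18.667) = 50.167 cm.
Lens 2: 1/d_i2 = 1/f_2 - 1/d_o2 = 1/5 - 1/(50.167) = 0.18007 cm^-1, so d_i2 = 5.554 cm.

5.55 cm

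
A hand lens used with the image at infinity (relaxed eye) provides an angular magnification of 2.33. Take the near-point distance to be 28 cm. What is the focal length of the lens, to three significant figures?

For the image at infinity, M = D/f.
f = D/M = 28/2.33 = 12.017 cm.

12.0 cm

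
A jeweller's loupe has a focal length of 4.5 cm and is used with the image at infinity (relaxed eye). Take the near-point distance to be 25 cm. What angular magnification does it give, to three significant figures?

5.56

M = D/f = 25/4.5 = 5.556.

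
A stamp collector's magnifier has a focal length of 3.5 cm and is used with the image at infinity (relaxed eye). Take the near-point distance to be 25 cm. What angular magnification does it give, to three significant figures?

7.14

M = D/f = 25/3.5 = 7.143.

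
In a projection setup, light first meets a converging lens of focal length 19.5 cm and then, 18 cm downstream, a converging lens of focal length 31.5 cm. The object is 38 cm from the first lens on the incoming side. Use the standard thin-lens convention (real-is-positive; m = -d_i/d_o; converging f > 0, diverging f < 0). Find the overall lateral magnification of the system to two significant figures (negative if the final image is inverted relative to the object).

Lens 1: 1/d_i1 = 1/f_1 - 1/d_o1 = 1/19.5 - 1/38 = 0.02497 cm^-1, so d_i1 = 40.054 cm.
m_1 = -(40.054)/38 = -1.0541.
Since 40.054 cm > 18 cm, the first image lies past the second lens and serves as a virtual object: d_o2 = L - d_i1 = -22.054 cm.
Lens 2: 1/d_i2 = 1/f_2 - 1/d_o2 = 1/31.5 - 1/(-22.054) = 0.07709 cm^-1, so d_i2 = 12.972 cm.
m_2 = -(12.972)/(-22.054) = 0.5882.
Total m = m_1 x m_2 = (-1.0541)(0.5882) = -0.6200.

-0.62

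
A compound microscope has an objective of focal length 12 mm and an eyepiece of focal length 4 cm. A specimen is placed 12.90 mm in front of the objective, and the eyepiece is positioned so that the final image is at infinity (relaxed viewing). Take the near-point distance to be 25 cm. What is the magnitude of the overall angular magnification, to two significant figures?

83

Convert to cm: f_obj = 12 mm = 1.2 cm; d_o = 12.90 mm = 1.29 cm.
Objective: 1/d_i = 1/f_obj - 1/d_o = 1/1.2 - 1/1.29 = 0.05814 cm^-1, so d_i = 17.200 cm.
m_obj = -d_i/d_o = -17.200/1.29 = -13.333.
Eyepiece angular magnification (image at infinity): M_eye = D/f_e = 25/4 = 6.250.
Overall M = m_obj x M_eye = (-13.333)(6.250) = -83.33.
|M| = 83.33.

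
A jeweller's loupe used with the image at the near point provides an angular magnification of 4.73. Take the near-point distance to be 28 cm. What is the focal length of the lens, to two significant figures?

For the image at the near point, M = 1 + D/f.
f = D/(M - 1) = 28/(4.73 - 1) = 7.507 cm.

7.5 cm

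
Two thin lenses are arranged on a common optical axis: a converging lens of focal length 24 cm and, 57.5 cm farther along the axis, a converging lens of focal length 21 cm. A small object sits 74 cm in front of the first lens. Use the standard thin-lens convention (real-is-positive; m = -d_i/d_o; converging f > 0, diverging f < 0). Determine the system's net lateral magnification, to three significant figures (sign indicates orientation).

10.3

Applying the thin-lens equation to the first lens, 1/24 = 1/74 + 1/d_i1, which gives d_i1 = 35.520 cm.
Its lateral magnification is m_1 = -d_i1/d_o1 = -(35.520)/74 = -0.4800.
That image sits 21.980 cm in front of the second lens, so d_o2 = 21.980 cm.
Applying the thin-lens equation again with f_2 = 21 cm and d_o2 = 21.980 cm gives d_i2 = 471.000 cm.
m_2 = -(471.000)/(21.980) = -21.4286.
Total m = m_1 x m_2 = (-0.4800)(-21.4286) = 10.2857.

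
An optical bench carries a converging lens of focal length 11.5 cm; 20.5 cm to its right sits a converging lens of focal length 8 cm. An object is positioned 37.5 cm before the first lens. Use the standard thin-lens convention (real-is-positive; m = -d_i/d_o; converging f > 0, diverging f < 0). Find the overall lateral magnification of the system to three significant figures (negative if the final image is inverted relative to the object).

First lens: d_i1 = 1/(1/11.5 - 1/37.5) = 16.587 cm.
m_1 = -(16.587)/37.5 = -0.4423.
That image sits 3.913 cm in front of the second lens, so d_o2 = 3.913 cm.
Second lens: d_i2 = 1/(1/8 - 1/(3.913)) = -7.661 cm.
m_2 = -(-7.661)/(3.913) = 1.9576.
The system's lateral magnification is m_1 m_2 = (-0.4423)(1.9576) = -0.8659.

-0.866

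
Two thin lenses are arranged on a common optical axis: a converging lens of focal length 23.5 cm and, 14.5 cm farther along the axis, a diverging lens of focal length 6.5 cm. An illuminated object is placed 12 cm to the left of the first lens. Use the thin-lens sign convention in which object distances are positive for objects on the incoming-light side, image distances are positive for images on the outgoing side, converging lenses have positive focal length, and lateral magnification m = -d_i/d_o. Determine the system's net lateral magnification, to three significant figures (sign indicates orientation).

0.292

Lens 1: 1/d_i1 = 1/f_1 - 1/d_o1 = 1/23.5 - 1/12 = -0.04078 cm^-1, so d_i1 = -24.522 cm.
m_1 = -(-24.522)/12 = 2.0435.
With d_i1 < 0 the first image is virtual and lies on the object side; the object distance for lens 2 is d_o2 = 14.5 - (-24.522) = 39.022 cm.
Lens 2: 1/d_i2 = 1/f_2 - 1/d_o2 = 1/(-6.5) - 1/(39.022) = -0.17947 cm^-1, so d_i2 = -5.572 cm.
m_2 = -(-5.572)/(39.022) = 0.1428.
Total m = m_1 x m_2 = (2.0435)(0.1428) = 0.2918.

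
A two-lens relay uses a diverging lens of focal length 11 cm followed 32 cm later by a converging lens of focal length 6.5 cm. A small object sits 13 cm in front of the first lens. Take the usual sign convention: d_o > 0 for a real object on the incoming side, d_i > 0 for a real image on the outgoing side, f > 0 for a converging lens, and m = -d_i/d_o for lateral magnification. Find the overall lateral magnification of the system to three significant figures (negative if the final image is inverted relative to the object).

-0.0947

Applying the thin-lens equation to the first lens, 1/(-11) = 1/13 + 1/d_i1, which gives d_i1 = -5.958 cm.
Its lateral magnification is m_1 = -d_i1/d_o1 = -(-5.958)/13 = 0.4583.
The intermediate image is virtual, 5.958 cm to the left of lens 1, so d_o2 = L - d_i1 = 32 - (-5.958) = 37.958 cm.
Applying the thin-lens equation again with f_2 = 6.5 cm and d_o2 = 37.958 cm gives d_i2 = 7.843 cm.
m_2 = -(7.843)/(37.958) = -0.2066.
Overall magnification: m = m_1 m_2 = -0.0947.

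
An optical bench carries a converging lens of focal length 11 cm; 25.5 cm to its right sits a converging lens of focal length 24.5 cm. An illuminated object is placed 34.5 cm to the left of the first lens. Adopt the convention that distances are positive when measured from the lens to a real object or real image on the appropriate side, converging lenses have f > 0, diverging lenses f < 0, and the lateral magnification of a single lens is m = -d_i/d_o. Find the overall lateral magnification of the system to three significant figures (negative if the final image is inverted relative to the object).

-0.757

Lens 1: 1/d_i1 = 1/f_1 - 1/d_o1 = 1/11 - 1/34.5 = 0.06192 cm^-1, so d_i1 = 16.149 cm.
m_1 = -(16.149)/34.5 = -0.4681.
That image sits 9.351 cm in front of the second lens, so d_o2 = 9.351 cm.
Lens 2: 1/d_i2 = 1/f_2 - 1/d_o2 = 1/24.5 - 1/(9.351) = -0.06612 cm^-1, so d_i2 = -15.123 cm.
m_2 = -(-15.123)/(9.351) = 1.6173.
Overall magnification: m = m_1 m_2 = -0.7570.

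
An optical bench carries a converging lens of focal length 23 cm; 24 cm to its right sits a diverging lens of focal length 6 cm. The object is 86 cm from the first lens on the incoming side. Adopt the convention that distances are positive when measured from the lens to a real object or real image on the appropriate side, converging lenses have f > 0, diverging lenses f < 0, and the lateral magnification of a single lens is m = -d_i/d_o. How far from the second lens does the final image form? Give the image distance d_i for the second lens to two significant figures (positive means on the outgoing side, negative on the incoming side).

-32 cm

First lens: d_i1 = 1/(1/23 - 1/86) = 31.397 cm.
Since 31.397 cm > 24 cm, the first image lies past the second lens and serves as a virtual object: d_o2 = L - d_i1 = -7.397 cm.
Second lens: d_i2 = 1/(1/(-6) - 1/(-7.397)) = -31.773 cm.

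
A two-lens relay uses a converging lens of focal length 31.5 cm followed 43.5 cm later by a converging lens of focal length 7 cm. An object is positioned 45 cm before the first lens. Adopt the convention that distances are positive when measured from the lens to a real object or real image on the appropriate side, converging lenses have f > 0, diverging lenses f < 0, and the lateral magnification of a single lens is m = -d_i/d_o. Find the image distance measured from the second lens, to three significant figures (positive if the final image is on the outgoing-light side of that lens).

6.28 cm

Applying the thin-lens equation to the first lens, 1/31.5 = 1/45 + 1/d_i1, which gives d_i1 = 105.000 cm.
Since 105.000 cm > 43.5 cm, the first image lies past the second lens and serves as a virtual object: d_o2 = L - d_i1 = -61.500 cm.
Applying the thin-lens equation again with f_2 = 7 cm and d_o2 = -61.500 cm gives d_i2 = 6.285 cm.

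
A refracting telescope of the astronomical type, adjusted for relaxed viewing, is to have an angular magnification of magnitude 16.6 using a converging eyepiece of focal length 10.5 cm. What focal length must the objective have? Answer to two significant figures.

170 cm

|M| = f_obj/|f_eye|, so f_obj = |M| x |f_eye| = 16.6 x 10.5 = 174.300 cm.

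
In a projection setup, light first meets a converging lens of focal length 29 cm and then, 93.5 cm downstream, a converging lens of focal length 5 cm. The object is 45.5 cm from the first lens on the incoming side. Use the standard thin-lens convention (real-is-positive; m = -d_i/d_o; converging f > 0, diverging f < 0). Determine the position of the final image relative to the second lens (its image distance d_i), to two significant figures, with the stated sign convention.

7.9 cm

First lens: d_i1 = 1/(1/29 - 1/45.5) = 79.970 cm.
The intermediate image is 79.970 cm to the right of lens 1, so d_o2 = L - d_i1 = 93.5 - 79.970 = 13.530 cm.
Second lens: d_i2 = 1/(1/5 - 1/(13.530)) = 7.931 cm.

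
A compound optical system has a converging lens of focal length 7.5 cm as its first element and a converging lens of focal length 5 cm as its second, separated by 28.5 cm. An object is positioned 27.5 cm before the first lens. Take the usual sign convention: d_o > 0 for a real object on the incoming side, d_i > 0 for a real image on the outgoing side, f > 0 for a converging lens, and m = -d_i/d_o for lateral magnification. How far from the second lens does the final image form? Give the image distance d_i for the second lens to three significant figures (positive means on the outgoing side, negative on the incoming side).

6.90 cm

Lens 1: 1/d_i1 = 1/f_1 - 1/d_o1 = 1/7.5 - 1/27.5 = 0.09697 cm^-1, so d_i1 = 10.312 cm.
The intermediate image is 10.312 cm to the right of lens 1, so d_o2 = L - d_i1 = 28.5 - 10.312 = 18.188 cm.
Lens 2: 1/d_i2 = 1/f_2 - 1/d_o2 = 1/5 - 1/(18.188) = 0.14502 cm^-1, so d_i2 = 6.896 cm.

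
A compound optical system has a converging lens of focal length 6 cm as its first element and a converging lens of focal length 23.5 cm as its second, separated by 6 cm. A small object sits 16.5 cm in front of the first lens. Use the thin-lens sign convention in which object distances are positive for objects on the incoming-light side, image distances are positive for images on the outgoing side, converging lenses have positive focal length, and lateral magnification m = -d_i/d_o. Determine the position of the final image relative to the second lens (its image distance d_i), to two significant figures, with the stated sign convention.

3.0 cm

First lens: d_i1 = 1/(1/6 - 1/16.5) = 9.429 cm.
Since 9.429 cm > 6 cm, the first image lies past the second lens and serves as a virtual object: d_o2 = L - d_i1 = -3.429 cm.
Second lens: d_i2 = 1/(1/23.5 - 1/(-3.429)) = 2.992 cm.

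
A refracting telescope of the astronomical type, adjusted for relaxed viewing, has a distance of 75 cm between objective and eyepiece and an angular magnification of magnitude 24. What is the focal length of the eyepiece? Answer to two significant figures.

In normal adjustment the tube length equals f_obj + f_eye and |M| = f_obj/f_eye.
So f_obj = 24 f_eye and 24 f_eye + f_eye = 75 cm, giving f_eye = 75/25 = 3.000 cm and f_obj = 72.000 cm.

3.0 cm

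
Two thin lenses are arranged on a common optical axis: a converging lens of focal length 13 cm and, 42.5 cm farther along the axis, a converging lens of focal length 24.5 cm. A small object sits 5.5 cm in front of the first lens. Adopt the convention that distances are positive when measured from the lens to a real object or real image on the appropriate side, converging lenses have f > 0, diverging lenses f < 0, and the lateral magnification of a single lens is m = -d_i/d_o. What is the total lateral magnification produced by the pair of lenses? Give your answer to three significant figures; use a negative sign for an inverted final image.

-1.54

Lens 1: 1/d_i1 = 1/f_1 - 1/d_o1 = 1/13 - 1/5.5 = -0.10490 cm^-1, so d_i1 = -9.533 cm.
m_1 = -(-9.533)/5.5 = 1.7333.
With d_i1 < 0 the first image is virtual and lies on the object side; the object distance for lens 2 is d_o2 = 42.5 - (-9.533) = 52.033 cm.
Lens 2: 1/d_i2 = 1/f_2 - 1/d_o2 = 1/24.5 - 1/(52.033) = 0.02160 cm^-1, so d_i2 = 46.301 cm.
m_2 = -(46.301)/(52.033) = -0.8898.
The system's lateral magnification is m_1 m_2 = (1.7333)(-0.8898) = -1.5424.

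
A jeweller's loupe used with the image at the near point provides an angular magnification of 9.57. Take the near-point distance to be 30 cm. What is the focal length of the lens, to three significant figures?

For the image at the near point, M = 1 + D/f.
f = D/(M - 1) = 30/(9.57 - 1) = 3.501 cm.

3.50 cm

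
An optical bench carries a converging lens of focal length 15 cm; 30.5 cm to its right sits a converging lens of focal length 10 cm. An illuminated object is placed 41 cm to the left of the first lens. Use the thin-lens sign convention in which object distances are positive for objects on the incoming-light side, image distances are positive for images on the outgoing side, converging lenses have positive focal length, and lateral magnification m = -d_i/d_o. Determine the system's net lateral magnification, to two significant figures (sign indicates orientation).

Applying the thin-lens equation to the first lens, 1/15 = 1/41 + 1/d_i1, which gives d_i1 = 23.654 cm.
Its lateral magnification is m_1 = -d_i1/d_o1 = -(23.654)/41 = -0.5769.
Object distance for lens 2: d_o2 = 30.5 - 23.654 = 6.846 cm.
Applying the thin-lens equation again with f_2 = 10 cm and d_o2 = 6.846 cm gives d_i2 = -21.707 cm.
m_2 = -(-21.707)/(6.846) = 3.1707.
The system's lateral magnification is m_1 m_2 = (-0.5769)(3.1707) = -1.8293.

-1.8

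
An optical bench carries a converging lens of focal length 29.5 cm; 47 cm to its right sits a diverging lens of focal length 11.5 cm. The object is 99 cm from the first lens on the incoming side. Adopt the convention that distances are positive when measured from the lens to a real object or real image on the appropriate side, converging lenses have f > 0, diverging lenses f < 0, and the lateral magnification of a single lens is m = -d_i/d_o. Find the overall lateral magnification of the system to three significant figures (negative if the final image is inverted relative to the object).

-0.296

First lens: d_i1 = 1/(1/29.5 - 1/99) = 42.022 cm.
m_1 = -(42.022)/99 = -0.4245.
Object distance for lens 2: d_o2 = 47 - 42.022 = 4.978 cm.
Second lens: d_i2 = 1/(1/(-11.5) - 1/(4.978)) = -3.474 cm.
m_2 = -(-3.474)/(4.978) = 0.6979.
Overall magnification: m = m_1 m_2 = -0.2962.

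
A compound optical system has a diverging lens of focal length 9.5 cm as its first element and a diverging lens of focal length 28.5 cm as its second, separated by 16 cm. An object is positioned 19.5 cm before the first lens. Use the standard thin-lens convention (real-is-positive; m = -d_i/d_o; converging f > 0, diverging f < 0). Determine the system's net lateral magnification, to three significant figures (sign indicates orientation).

First lens: d_i1 = 1/(1/(-9.5) - 1/19.5) = -6.388 cm.
m_1 = -(-6.388)/19.5 = 0.3276.
The intermediate image is virtual, 6.388 cm to the left of lens 1, so d_o2 = L - d_i1 = 16 - (-6.388) = 22.388 cm.
Second lens: d_i2 = 1/(1/(-28.5) - 1/(22.388)) = -12.538 cm.
m_2 = -(-12.538)/(22.388) = 0.5601.
Overall magnification: m = m_1 m_2 = 0.1835.

0.183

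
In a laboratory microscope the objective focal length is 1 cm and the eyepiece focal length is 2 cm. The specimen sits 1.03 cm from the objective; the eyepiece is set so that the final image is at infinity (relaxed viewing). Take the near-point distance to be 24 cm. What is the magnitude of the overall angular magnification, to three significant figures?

400

Objective: 1/d_i = 1/f_obj - 1/d_o = 1/1 - 1/1.03 = 0.02913 cm^-1, so d_i = 34.333 cm.
m_obj = -d_i/d_o = -34.333/1.03 = -33.333.
Eyepiece angular magnification (image at infinity): M_eye = D/f_e = 24/2 = 12.000.
Overall M = m_obj x M_eye = (-33.333)(12.000) = -400.00.
|M| = 400.00.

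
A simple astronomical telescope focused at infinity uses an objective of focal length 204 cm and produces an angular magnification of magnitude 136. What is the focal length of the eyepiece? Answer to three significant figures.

|M| = f_obj/f_eye, so f_eye = f_obj/|M| = 204/136.0 = 1.500 cm.

1.50 cm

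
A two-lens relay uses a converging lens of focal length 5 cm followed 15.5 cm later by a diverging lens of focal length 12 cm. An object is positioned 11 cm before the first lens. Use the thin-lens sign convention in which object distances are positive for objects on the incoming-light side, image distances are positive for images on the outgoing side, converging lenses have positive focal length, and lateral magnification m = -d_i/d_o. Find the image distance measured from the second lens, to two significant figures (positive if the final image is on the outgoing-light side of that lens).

Lens 1: 1/d_i1 = 1/f_1 - 1/d_o1 = 1/5 - 1/11 = 0.10909 cm^-1, so d_i1 = 9.167 cm.
The intermediate image is 9.167 cm to the right of lens 1, so d_o2 = L - d_i1 = 15.5 - 9.167 = 6.333 cm.
Lens 2: 1/d_i2 = 1/f_2 - 1/d_o2 = 1/(-12) - 1/(6.333) = -0.24123 cm^-1, so d_i2 = -4.145 cm.

-4.1 cm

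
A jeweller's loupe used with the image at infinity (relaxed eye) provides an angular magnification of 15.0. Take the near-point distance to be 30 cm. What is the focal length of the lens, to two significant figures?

2.0 cm

For the image at infinity, M = D/f.
f = D/M = 30/15.0 = 2.000 cm.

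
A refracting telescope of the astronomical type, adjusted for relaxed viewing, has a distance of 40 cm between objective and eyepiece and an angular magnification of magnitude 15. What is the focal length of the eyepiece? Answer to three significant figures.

In normal adjustment the tube length equals f_obj + f_eye and |M| = f_obj/f_eye.
So f_obj = 15 f_eye and 15 f_eye + f_eye = 40 cm, giving f_eye = 40/16 = 2.500 cm and f_obj = 37.500 cm.

2.50 cm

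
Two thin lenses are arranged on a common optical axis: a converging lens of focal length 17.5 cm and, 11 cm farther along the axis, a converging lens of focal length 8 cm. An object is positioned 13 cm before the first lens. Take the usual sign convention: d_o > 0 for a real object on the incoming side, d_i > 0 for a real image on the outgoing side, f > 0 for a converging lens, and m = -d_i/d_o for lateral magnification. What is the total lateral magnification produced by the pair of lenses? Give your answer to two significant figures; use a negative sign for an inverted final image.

First lens: d_i1 = 1/(1/17.5 - 1/13) = -50.556 cm.
m_1 = -(-50.556)/13 = 3.8889.
The intermediate image is virtual, 50.556 cm to the left of lens 1, so d_o2 = L - d_i1 = 11 - (-50.556) = 61.556 cm.
Second lens: d_i2 = 1/(1/8 - 1/(61.556)) = 9.195 cm.
m_2 = -(9.195)/(61.556) = -0.1494.
The system's lateral magnification is m_1 m_2 = (3.8889)(-0.1494) = -0.5809.

-0.58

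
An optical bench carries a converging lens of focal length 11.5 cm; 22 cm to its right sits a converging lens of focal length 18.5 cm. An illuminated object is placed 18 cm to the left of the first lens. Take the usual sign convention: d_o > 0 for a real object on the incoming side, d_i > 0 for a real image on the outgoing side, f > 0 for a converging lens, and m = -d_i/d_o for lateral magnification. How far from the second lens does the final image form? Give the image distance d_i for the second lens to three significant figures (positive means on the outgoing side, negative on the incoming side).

6.43 cm

Applying the thin-lens equation to the first lens, 1/11.5 = 1/18 + 1/d_i1, which gives d_i1 = 31.846 cm.
Since 31.846 cm > 22 cm, the first image lies past the second lens and serves as a virtual object: d_o2 = L - d_i1 = -9.846 cm.
Applying the thin-lens equation again with f_2 = 18.5 cm and d_o2 = -9.846 cm gives d_i2 = 6.426 cm.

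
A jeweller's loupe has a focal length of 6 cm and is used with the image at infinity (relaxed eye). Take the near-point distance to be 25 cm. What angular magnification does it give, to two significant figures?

4.2

M = D/f = 25/6 = 4.167.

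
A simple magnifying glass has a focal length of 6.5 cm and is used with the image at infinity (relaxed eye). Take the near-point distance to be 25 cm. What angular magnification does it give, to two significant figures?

3.8

M = D/f = 25/6.5 = 3.846.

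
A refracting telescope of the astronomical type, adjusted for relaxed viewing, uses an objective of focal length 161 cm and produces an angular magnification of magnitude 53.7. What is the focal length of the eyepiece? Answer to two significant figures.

3.0 cm

|M| = f_obj/f_eye, so f_eye = f_obj/|M| = 161/53.7 = 2.998 cm.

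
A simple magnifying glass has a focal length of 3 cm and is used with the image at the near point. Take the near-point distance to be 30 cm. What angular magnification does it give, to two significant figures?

11

M = 1 + D/f = 1 + 30/3 = 11.000.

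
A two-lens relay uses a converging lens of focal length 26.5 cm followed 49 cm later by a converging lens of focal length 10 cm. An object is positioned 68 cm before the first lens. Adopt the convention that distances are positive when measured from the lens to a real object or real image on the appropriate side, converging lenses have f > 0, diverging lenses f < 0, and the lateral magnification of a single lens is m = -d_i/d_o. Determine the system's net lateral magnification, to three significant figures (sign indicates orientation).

-1.44

Applying the thin-lens equation to the first lens, 1/26.5 = 1/68 + 1/d_i1, which gives d_i1 = 43.422 cm.
Its lateral magnification is m_1 = -d_i1/d_o1 = -(43.422)/68 = -0.6386.
The intermediate image is 43.422 cm to the right of lens 1, so d_o2 = L - d_i1 = 49 - 43.422 = 5.578 cm.
Applying the thin-lens equation again with f_2 = 10 cm and d_o2 = 5.578 cm gives d_i2 = -12.616 cm.
m_2 = -(-12.616)/(5.578) = 2.2616.
The system's lateral magnification is m_1 m_2 = (-0.6386)(2.2616) = -1.4441.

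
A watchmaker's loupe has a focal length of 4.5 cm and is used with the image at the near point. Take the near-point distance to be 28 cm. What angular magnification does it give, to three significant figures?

7.22

M = 1 + D/f = 1 + 28/4.5 = 7.222.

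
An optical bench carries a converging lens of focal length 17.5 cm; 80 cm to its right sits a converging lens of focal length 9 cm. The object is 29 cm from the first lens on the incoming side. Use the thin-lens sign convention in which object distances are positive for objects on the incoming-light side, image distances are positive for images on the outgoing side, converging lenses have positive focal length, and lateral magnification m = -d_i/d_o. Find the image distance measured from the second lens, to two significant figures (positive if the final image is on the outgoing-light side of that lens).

12 cm

Lens 1: 1/d_i1 = 1/f_1 - 1/d_o1 = 1/17.5 - 1/29 = 0.02266 cm^-1, so d_i1 = 44.130 cm.
That image sits 35.870 cm in front of the second lens, so d_o2 = 35.870 cm.
Lens 2: 1/d_i2 = 1/f_2 - 1/d_o2 = 1/9 - 1/(35.870) = 0.08323 cm^-1, so d_i2 = 12.015 cm.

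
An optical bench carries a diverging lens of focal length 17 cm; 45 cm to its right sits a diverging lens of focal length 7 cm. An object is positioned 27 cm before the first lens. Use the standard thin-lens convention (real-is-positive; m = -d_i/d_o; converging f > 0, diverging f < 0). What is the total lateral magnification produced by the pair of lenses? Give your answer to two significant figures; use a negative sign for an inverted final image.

0.043

Lens 1: 1/d_i1 = 1/f_1 - 1/d_o1 = 1/(-17) - 1/27 = -0.09586 cm^-1, so d_i1 = -10.432 cm.
m_1 = -(-10.432)/27 = 0.3864.
With d_i1 < 0 the first image is virtual and lies on the object side; the object distance for lens 2 is d_o2 = 45 - (-10.432) = 55.432 cm.
Lens 2: 1/d_i2 = 1/f_2 - 1/d_o2 = 1/(-7) - 1/(55.432) = -0.16090 cm^-1, so d_i2 = -6.215 cm.
m_2 = -(-6.215)/(55.432) = 0.1121.
The system's lateral magnification is m_1 m_2 = (0.3864)(0.1121) = 0.0433.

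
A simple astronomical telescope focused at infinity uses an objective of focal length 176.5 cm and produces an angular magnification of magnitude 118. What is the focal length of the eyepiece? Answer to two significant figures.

1.5 cm

|M| = f_obj/f_eye, so f_eye = f_obj/|M| = 176.5/118.0 = 1.496 cm.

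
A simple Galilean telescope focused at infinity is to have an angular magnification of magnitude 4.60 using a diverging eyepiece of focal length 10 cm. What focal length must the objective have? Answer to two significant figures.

|M| = f_obj/|f_eye|, so f_obj = |M| x |f_eye| = 4.6 x 10 = 46.000 cm.

46 cm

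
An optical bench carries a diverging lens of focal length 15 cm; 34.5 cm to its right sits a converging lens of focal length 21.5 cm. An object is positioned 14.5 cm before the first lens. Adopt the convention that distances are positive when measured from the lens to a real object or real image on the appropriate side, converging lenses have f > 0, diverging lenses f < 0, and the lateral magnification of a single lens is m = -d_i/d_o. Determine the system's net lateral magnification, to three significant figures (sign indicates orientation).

-0.537

First lens: d_i1 = 1/(1/(-15) - 1/14.5) = -7.373 cm.
m_1 = -(-7.373)/14.5 = 0.5085.
With d_i1 < 0 the first image is virtual and lies on the object side; the object distance for lens 2 is d_o2 = 34.5 - (-7.373) = 41.873 cm.
Second lens: d_i2 = 1/(1/21.5 - 1/(41.873)) = 44.189 cm.
m_2 = -(44.189)/(41.873) = -1.0553.
The system's lateral magnification is m_1 m_2 = (0.5085)(-1.0553) = -0.5366.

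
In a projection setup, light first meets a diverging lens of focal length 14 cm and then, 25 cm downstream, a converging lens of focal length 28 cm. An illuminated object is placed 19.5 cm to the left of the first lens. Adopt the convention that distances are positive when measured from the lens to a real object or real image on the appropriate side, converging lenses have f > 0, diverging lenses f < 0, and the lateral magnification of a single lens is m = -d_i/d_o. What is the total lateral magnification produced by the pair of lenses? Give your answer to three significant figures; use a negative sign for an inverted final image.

-2.27

Lens 1: 1/d_i1 = 1/f_1 - 1/d_o1 = 1/(-14) - 1/19.5 = -0.12271 cm^-1, so d_i1 = -8.149 cm.
m_1 = -(-8.149)/19.5 = 0.4179.
The intermediate image is virtual, 8.149 cm to the left of lens 1, so d_o2 = L - d_i1 = 25 - (-8.149) = 33.149 cm.
Lens 2: 1/d_i2 = 1/f_2 - 1/d_o2 = 1/28 - 1/(33.149) = 0.00555 cm^-1, so d_i2 = 180.255 cm.
m_2 = -(180.255)/(33.149) = -5.4377.
Overall magnification: m = m_1 m_2 = -2.2725.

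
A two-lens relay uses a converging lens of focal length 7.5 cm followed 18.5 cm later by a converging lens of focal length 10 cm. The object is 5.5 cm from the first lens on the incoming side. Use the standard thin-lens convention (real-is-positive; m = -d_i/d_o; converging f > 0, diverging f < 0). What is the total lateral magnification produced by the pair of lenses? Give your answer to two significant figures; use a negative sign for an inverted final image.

First lens: d_i1 = 1/(1/7.5 - 1/5.5) = -20.625 cm.
m_1 = -(-20.625)/5.5 = 3.7500.
The intermediate image is virtual, 20.625 cm to the left of lens 1, so d_o2 = L - d_i1 = 18.5 - (-20.625) = 39.125 cm.
Second lens: d_i2 = 1/(1/10 - 1/(39.125)) = 13.433 cm.
m_2 = -(13.433)/(39.125) = -0.3433.
Overall magnification: m = m_1 m_2 = -1.2876.

-1.3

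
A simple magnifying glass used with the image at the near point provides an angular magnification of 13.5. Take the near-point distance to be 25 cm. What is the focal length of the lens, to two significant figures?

For the image at the near point, M = 1 + D/f.
f = D/(M - 1) = 25/(13.5 - 1) = 2.000 cm.

2.0 cm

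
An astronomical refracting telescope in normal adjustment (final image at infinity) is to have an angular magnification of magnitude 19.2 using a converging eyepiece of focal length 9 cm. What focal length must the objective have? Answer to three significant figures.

|M| = f_obj/|f_eye|, so f_obj = |M| x |f_eye| = 19.2 x 9 = 172.800 cm.

173 cm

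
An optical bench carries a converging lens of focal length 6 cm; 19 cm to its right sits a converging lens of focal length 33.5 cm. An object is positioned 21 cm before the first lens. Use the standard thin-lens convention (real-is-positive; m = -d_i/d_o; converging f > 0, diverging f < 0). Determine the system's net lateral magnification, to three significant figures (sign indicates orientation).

Applying the thin-lens equation to the first lens, 1/6 = 1/21 + 1/d_i1, which gives d_i1 = 8.400 cm.
Its lateral magnification is m_1 = -d_i1/d_o1 = -(8.400)/21 = -0.4000.
Object distance for lens 2: d_o2 = 19 - 8.400 = 10.600 cm.
Applying the thin-lens equation again with f_2 = 33.5 cm and d_o2 = 10.600 cm gives d_i2 = -15.507 cm.
m_2 = -(-15.507)/(10.600) = 1.4629.
Total m = m_1 x m_2 = (-0.4000)(1.4629) = -0.5852.

-0.585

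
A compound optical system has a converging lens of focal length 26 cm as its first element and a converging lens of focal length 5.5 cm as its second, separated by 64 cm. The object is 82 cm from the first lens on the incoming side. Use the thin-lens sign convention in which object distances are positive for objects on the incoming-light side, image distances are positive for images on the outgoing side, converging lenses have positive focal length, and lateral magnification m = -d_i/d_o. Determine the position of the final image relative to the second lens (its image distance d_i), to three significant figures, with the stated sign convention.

6.98 cm

Applying the thin-lens equation to the first lens, 1/26 = 1/82 + 1/d_i1, which gives d_i1 = 38.071 cm.
The intermediate image is 38.071 cm to the right of lens 1, so d_o2 = L - d_i1 = 64 - 38.071 = 25.929 cm.
Applying the thin-lens equation again with f_2 = 5.5 cm and d_o2 = 25.929 cm gives d_i2 = 6.981 cm.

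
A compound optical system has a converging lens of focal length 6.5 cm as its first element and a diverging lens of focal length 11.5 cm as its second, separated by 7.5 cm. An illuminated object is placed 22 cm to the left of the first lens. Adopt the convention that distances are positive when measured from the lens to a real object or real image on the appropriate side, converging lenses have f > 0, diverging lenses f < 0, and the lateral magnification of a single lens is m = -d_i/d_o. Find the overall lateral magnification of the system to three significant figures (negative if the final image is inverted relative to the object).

-0.493

First lens: d_i1 = 1/(1/6.5 - 1/22) = 9.226 cm.
m_1 = -(9.226)/22 = -0.4194.
This image would form 9.226 cm past lens 1, i.e. 1.726 cm beyond lens 2, so it is a virtual object for lens 2: d_o2 = 7.5 - 9.226 = -1.726 cm.
Second lens: d_i2 = 1/(1/(-11.5) - 1/(-1.726)) = 2.031 cm.
m_2 = -(2.031)/(-1.726) = 1.1766.
The system's lateral magnification is m_1 m_2 = (-0.4194)(1.1766) = -0.4934.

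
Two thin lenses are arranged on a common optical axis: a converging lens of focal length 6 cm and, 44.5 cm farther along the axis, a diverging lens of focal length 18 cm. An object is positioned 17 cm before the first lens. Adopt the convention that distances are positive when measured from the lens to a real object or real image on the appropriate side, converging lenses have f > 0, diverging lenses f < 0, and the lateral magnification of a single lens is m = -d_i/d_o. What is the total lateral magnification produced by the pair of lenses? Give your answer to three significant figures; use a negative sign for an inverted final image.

First lens: d_i1 = 1/(1/6 - 1/17) = 9.273 cm.
m_1 = -(9.273)/17 = -0.5455.
Object distance for lens 2: d_o2 = 44.5 - 9.273 = 35.227 cm.
Second lens: d_i2 = 1/(1/(-18) - 1/(35.227)) = -11.913 cm.
m_2 = -(-11.913)/(35.227) = 0.3382.
The system's lateral magnification is m_1 m_2 = (-0.5455)(0.3382) = -0.1845.

-0.184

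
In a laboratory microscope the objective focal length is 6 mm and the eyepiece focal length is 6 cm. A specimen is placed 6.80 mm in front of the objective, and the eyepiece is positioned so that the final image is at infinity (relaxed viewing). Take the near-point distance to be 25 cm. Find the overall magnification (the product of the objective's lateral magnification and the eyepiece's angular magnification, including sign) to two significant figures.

-31

Convert to cm: f_obj = 6 mm = 0.6 cm; d_o = 6.80 mm = 0.68 cm.
Objective: 1/d_i = 1/f_obj - 1/d_o = 1/0.6 - 1/0.68 = 0.19608 cm^-1, so d_i = 5.100 cm.
m_obj = -d_i/d_o = -5.100/0.68 = -7.500.
Eyepiece angular magnification (image at infinity): M_eye = D/f_e = 25/6 = 4.167.
Overall M = m_obj x M_eye = (-7.500)(4.167) = -31.25.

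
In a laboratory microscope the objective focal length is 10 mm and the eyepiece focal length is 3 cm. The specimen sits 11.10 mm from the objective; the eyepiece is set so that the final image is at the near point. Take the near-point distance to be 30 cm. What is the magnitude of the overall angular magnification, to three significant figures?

Convert to cm: f_obj = 10 mm = 1 cm; d_o = 11.10 mm = 1.11 cm.
Objective: 1/d_i = 1/f_obj - 1/d_o = 1/1 - 1/1.11 = 0.09910 cm^-1, so d_i = 10.091 cm.
m_obj = -d_i/d_o = -10.091/1.11 = -9.091.
Eyepiece angular magnification (image at near point): M_eye = 1 + D/f_e = 1 + 30/3 = 11.000.
Overall M = m_obj x M_eye = (-9.091)(11.000) = -100.00.
|M| = 100.00.

100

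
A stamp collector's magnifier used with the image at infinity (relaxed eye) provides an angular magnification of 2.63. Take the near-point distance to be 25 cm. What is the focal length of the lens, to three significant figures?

9.51 cm

For the image at infinity, M = D/f.
f = D/M = 25/2.63 = 9.506 cm.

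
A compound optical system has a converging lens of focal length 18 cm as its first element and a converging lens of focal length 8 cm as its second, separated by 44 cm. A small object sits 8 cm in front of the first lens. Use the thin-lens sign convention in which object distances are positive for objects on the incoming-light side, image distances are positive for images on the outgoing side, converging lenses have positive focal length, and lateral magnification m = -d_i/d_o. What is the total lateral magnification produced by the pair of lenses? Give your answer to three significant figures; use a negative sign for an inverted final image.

Applying the thin-lens equation to the first lens, 1/18 = 1/8 + 1/d_i1, which gives d_i1 = -14.400 cm.
Its lateral magnification is m_1 = -d_i1/d_o1 = -(-14.400)/8 = 1.8000.
The intermediate image is virtual, 14.400 cm to the left of lens 1, so d_o2 = L - d_i1 = 44 - (-14.400) = 58.400 cm.
Applying the thin-lens equation again with f_2 = 8 cm and d_o2 = 58.400 cm gives d_i2 = 9.270 cm.
m_2 = -(9.270)/(58.400) = -0.1587.
Total m = m_1 x m_2 = (1.8000)(-0.1587) = -0.2857.

-0.286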